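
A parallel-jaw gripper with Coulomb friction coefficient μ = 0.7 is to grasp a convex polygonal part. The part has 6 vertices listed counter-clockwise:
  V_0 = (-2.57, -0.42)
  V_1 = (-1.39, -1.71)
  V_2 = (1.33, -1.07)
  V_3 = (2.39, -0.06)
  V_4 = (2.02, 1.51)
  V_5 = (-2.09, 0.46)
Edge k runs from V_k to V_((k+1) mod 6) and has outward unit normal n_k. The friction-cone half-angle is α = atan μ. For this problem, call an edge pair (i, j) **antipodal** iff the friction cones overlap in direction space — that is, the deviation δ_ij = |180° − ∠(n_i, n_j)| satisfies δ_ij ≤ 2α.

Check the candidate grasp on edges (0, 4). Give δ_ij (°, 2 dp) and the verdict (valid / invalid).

δ = 61.88°, valid

α = atan 0.7 = 34.99°;  2α = 69.98°
edge 0: e_0 = (+1.18, -1.29);  n_0 = (-0.7379, -0.6749)
edge 4: e_4 = (-4.11, -1.05);  n_4 = (-0.2475, +0.9689)
∠(n_0, n_4) = 118.12°
δ = |180° − 118.12°| = 61.88°
61.88° ≤ 2α = 69.98°  →  valid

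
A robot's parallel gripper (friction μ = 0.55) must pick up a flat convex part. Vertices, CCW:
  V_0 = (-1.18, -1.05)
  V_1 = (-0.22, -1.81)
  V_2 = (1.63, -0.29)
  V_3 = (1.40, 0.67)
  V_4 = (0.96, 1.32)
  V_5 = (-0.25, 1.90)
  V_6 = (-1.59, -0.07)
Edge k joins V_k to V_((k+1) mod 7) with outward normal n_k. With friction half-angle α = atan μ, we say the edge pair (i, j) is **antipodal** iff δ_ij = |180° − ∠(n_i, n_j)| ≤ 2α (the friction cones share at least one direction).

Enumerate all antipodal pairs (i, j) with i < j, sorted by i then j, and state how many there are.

α = atan 0.55 = 28.81°;  2α = 57.62°
n_0 = (-0.6207, -0.7840)
n_1 = (+0.6348, -0.7727)
n_2 = (+0.9725, +0.2330)
n_3 = (+0.8281, +0.5606)
n_4 = (+0.4322, +0.9018)
n_5 = (-0.8268, +0.5624)
n_6 = (-0.9225, -0.3860)
  (0,1): δ = 102.23°  ·
  (0,2): δ = 38.16°  ✓
  (0,3): δ = 17.54°  ✓
  (0,4): δ = 12.76°  ✓
  (0,5): δ = 94.14°  ·
  (0,6): δ = 151.07°  ·
  (1,2): δ = 115.93°  ·
  (1,3): δ = 95.31°  ·
  (1,4): δ = 65.02°  ·
  (1,5): δ = 16.37°  ✓
  (1,6): δ = 73.30°  ·
  (2,3): δ = 159.38°  ·
  (2,4): δ = 129.08°  ·
  (2,5): δ = 47.70°  ✓
  (2,6): δ = 9.23°  ✓
  (3,4): δ = 149.71°  ·
  (3,5): δ = 68.32°  ·
  (3,6): δ = 11.39°  ✓
  (4,5): δ = 98.61°  ·
  (4,6): δ = 41.69°  ✓
  (5,6): δ = 123.07°  ·
antipodal pairs: 8

count = 8; pairs: (0,2), (0,3), (0,4), (1,5), (2,5), (2,6), (3,6), (4,6)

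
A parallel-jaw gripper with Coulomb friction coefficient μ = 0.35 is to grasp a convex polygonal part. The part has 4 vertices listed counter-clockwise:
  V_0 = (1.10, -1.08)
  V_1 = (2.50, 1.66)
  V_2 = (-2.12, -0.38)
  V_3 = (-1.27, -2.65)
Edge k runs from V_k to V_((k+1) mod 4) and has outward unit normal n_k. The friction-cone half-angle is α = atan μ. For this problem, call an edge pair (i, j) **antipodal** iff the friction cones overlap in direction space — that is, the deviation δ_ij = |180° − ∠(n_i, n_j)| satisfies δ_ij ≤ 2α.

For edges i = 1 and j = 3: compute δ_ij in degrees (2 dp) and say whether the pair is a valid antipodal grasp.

α = atan 0.35 = 19.29°;  2α = 38.58°
edge 1: e_1 = (-4.62, -2.04);  n_1 = (-0.4039, +0.9148)
edge 3: e_3 = (+2.37, +1.57);  n_3 = (+0.5523, -0.8337)
∠(n_1, n_3) = 170.30°
δ = |180° − 170.30°| = 9.70°
9.70° ≤ 2α = 38.58°  →  valid

δ = 9.70°, valid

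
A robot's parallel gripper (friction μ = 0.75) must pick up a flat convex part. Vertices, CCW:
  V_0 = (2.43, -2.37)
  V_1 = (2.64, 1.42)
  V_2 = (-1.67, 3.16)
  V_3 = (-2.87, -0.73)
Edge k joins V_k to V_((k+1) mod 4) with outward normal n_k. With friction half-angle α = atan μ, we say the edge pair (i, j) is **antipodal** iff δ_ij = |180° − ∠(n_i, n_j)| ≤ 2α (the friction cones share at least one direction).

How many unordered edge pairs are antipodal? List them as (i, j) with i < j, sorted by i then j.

α = atan 0.75 = 36.87°;  2α = 73.74°
n_0 = (+0.9985, -0.0553)
n_1 = (+0.3744, +0.9273)
n_2 = (-0.9556, +0.2948)
n_3 = (-0.2956, -0.9553)
  (0,1): δ = 108.81°  ·
  (0,2): δ = 13.97°  ✓
  (0,3): δ = 75.98°  ·
  (1,2): δ = 85.16°  ·
  (1,3): δ = 4.79°  ✓
  (2,3): δ = 90.05°  ·
antipodal pairs: 2

count = 2; pairs: (0,2), (1,3)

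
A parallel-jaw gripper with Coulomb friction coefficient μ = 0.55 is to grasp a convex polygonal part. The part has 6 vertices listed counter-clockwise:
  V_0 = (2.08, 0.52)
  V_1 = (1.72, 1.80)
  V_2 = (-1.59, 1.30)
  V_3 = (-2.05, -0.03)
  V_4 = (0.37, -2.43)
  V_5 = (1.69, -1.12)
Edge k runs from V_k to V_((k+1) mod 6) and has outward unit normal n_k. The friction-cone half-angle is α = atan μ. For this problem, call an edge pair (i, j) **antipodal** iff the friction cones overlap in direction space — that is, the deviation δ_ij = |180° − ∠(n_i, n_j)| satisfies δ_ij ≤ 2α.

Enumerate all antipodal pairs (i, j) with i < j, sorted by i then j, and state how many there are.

count = 6; pairs: (0,2), (0,3), (1,3), (1,4), (2,4), (2,5)

α = atan 0.55 = 28.81°;  2α = 57.62°
n_0 = (+0.9627, +0.2707)
n_1 = (-0.1494, +0.9888)
n_2 = (-0.9451, +0.3269)
n_3 = (-0.7042, -0.7100)
n_4 = (+0.7044, -0.7098)
n_5 = (+0.9729, -0.2314)
  (0,1): δ = 97.12°  ·
  (0,2): δ = 34.79°  ✓
  (0,3): δ = 29.53°  ✓
  (0,4): δ = 119.07°  ·
  (0,5): δ = 150.91°  ·
  (1,2): δ = 117.67°  ·
  (1,3): δ = 53.35°  ✓
  (1,4): δ = 36.19°  ✓
  (1,5): δ = 68.03°  ·
  (2,3): δ = 115.68°  ·
  (2,4): δ = 26.14°  ✓
  (2,5): δ = 5.70°  ✓
  (3,4): δ = 90.46°  ·
  (3,5): δ = 58.61°  ·
  (4,5): δ = 148.16°  ·
antipodal pairs: 6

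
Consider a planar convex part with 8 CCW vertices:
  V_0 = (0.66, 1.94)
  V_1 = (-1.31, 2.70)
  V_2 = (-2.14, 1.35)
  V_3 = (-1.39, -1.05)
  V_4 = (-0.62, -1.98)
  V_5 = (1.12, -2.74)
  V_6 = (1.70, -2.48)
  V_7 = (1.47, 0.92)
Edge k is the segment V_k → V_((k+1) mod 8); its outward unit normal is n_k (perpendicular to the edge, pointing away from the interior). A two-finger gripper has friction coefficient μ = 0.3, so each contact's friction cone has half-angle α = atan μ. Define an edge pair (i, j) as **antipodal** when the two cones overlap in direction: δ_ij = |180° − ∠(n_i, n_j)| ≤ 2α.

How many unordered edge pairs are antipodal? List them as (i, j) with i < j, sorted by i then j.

count = 6; pairs: (0,3), (0,4), (2,6), (2,7), (3,7), (4,7)

α = atan 0.3 = 16.70°;  2α = 33.40°
n_0 = (+0.3599, +0.9330)
n_1 = (-0.8519, +0.5237)
n_2 = (-0.9545, -0.2983)
n_3 = (-0.7703, -0.6377)
n_4 = (-0.4003, -0.9164)
n_5 = (+0.4091, -0.9125)
n_6 = (+0.9977, +0.0675)
n_7 = (+0.7831, +0.6219)
  (0,1): δ = 100.49°  ·
  (0,2): δ = 51.55°  ·
  (0,3): δ = 29.28°  ✓
  (0,4): δ = 2.50°  ✓
  (0,5): δ = 45.24°  ·
  (0,6): δ = 114.97°  ·
  (0,7): δ = 149.55°  ·
  (1,2): δ = 131.06°  ·
  (1,3): δ = 108.79°  ·
  (1,4): δ = 82.01°  ·
  (1,5): δ = 34.27°  ·
  (1,6): δ = 35.45°  ·
  (1,7): δ = 70.04°  ·
  (2,3): δ = 157.73°  ·
  (2,4): δ = 130.95°  ·
  (2,5): δ = 83.21°  ·
  (2,6): δ = 13.48°  ✓
  (2,7): δ = 21.10°  ✓
  (3,4): δ = 153.22°  ·
  (3,5): δ = 105.48°  ·
  (3,6): δ = 35.75°  ·
  (3,7): δ = 1.17°  ✓
  (4,5): δ = 132.26°  ·
  (4,6): δ = 62.54°  ·
  (4,7): δ = 27.95°  ✓
  (5,6): δ = 110.28°  ·
  (5,7): δ = 75.69°  ·
  (6,7): δ = 145.42°  ·
antipodal pairs: 6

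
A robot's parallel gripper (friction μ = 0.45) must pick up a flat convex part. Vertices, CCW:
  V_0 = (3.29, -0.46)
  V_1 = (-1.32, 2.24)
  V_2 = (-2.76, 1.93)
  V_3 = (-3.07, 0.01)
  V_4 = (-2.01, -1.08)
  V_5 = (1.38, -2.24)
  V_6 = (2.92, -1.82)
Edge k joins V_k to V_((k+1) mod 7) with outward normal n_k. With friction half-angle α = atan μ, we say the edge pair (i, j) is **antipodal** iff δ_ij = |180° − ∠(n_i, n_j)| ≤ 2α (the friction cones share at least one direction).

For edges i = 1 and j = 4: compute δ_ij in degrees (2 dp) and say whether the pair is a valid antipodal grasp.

α = atan 0.45 = 24.23°;  2α = 48.46°
edge 1: e_1 = (-1.44, -0.31);  n_1 = (-0.2105, +0.9776)
edge 4: e_4 = (+3.39, -1.16);  n_4 = (-0.3238, -0.9461)
∠(n_1, n_4) = 148.96°
δ = |180° − 148.96°| = 31.04°
31.04° ≤ 2α = 48.46°  →  valid

δ = 31.04°, valid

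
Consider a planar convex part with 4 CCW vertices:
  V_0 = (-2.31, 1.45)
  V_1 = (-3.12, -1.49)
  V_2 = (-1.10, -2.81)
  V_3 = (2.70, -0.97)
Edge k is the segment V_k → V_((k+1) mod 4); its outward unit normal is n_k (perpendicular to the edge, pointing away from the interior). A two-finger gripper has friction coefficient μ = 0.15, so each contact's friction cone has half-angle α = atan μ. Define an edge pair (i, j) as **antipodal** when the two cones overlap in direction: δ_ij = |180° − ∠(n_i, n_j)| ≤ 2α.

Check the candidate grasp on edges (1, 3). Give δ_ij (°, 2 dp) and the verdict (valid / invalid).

α = atan 0.15 = 8.53°;  2α = 17.06°
edge 1: e_1 = (+2.02, -1.32);  n_1 = (-0.5470, -0.8371)
edge 3: e_3 = (-5.01, +2.42);  n_3 = (+0.4350, +0.9005)
∠(n_1, n_3) = 172.62°
δ = |180° − 172.62°| = 7.38°
7.38° ≤ 2α = 17.06°  →  valid

δ = 7.38°, valid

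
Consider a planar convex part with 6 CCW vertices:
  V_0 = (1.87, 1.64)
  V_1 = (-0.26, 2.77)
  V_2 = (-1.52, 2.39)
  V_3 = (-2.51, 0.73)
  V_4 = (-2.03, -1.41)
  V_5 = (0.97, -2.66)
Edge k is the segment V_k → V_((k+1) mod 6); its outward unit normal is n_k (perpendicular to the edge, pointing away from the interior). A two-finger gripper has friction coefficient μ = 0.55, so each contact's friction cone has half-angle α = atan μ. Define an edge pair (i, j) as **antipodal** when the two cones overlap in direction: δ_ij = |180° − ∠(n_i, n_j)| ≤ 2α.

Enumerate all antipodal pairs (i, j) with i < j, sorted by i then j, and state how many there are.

α = atan 0.55 = 28.81°;  2α = 57.62°
n_0 = (+0.4686, +0.8834)
n_1 = (-0.2887, +0.9574)
n_2 = (-0.8589, +0.5122)
n_3 = (-0.9758, -0.2189)
n_4 = (-0.3846, -0.9231)
n_5 = (+0.9788, -0.2049)
  (0,1): δ = 135.27°  ·
  (0,2): δ = 92.86°  ·
  (0,3): δ = 49.41°  ✓
  (0,4): δ = 5.33°  ✓
  (0,5): δ = 106.13°  ·
  (1,2): δ = 137.59°  ·
  (1,3): δ = 94.14°  ·
  (1,4): δ = 39.40°  ✓
  (1,5): δ = 61.40°  ·
  (2,3): δ = 136.55°  ·
  (2,4): δ = 81.81°  ·
  (2,5): δ = 18.99°  ✓
  (3,4): δ = 125.26°  ·
  (3,5): δ = 24.46°  ✓
  (4,5): δ = 79.20°  ·
antipodal pairs: 5

count = 5; pairs: (0,3), (0,4), (1,4), (2,5), (3,5)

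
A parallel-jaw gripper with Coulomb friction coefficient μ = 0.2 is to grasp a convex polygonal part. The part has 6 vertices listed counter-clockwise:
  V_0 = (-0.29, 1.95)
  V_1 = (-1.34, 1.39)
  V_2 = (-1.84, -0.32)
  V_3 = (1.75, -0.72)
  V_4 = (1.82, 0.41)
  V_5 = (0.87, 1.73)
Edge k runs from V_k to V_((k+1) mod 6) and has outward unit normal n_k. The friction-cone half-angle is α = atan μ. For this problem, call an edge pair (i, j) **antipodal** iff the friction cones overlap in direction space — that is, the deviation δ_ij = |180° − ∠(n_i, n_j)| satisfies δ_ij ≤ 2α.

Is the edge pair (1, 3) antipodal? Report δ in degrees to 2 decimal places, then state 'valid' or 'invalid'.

α = atan 0.2 = 11.31°;  2α = 22.62°
edge 1: e_1 = (-0.50, -1.71);  n_1 = (-0.9598, +0.2806)
edge 3: e_3 = (+0.07, +1.13);  n_3 = (+0.9981, -0.0618)
∠(n_1, n_3) = 167.25°
δ = |180° − 167.25°| = 12.75°
12.75° ≤ 2α = 22.62°  →  valid

δ = 12.75°, valid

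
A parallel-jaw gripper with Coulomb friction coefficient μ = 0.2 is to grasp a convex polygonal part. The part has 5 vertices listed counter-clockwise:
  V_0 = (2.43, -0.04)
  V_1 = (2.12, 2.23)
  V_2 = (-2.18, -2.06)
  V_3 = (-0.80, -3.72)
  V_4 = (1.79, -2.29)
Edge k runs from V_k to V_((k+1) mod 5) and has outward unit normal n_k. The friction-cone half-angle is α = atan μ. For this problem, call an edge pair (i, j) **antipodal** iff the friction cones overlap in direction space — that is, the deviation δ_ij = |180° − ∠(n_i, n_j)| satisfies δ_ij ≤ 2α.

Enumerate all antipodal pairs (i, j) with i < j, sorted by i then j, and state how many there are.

α = atan 0.2 = 11.31°;  2α = 22.62°
n_0 = (+0.9908, +0.1353)
n_1 = (-0.7063, +0.7079)
n_2 = (-0.7690, -0.6393)
n_3 = (+0.4833, -0.8754)
n_4 = (+0.9618, -0.2736)
  (0,1): δ = 52.84°  ·
  (0,2): δ = 31.96°  ·
  (0,3): δ = 111.13°  ·
  (0,4): δ = 156.35°  ·
  (1,2): δ = 95.20°  ·
  (1,3): δ = 16.03°  ✓
  (1,4): δ = 29.19°  ·
  (2,3): δ = 100.83°  ·
  (2,4): δ = 55.62°  ·
  (3,4): δ = 134.78°  ·
antipodal pairs: 1

count = 1; pairs: (1,3)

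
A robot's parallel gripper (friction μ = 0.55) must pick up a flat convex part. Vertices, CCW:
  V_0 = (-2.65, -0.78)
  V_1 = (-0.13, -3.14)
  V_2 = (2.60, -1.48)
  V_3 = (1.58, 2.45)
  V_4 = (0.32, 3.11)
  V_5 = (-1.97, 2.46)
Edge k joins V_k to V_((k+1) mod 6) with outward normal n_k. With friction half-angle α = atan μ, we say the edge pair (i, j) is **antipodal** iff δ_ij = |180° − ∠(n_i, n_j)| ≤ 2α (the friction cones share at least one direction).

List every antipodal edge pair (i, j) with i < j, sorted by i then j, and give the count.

α = atan 0.55 = 28.81°;  2α = 57.62°
n_0 = (-0.6836, -0.7299)
n_1 = (+0.5195, -0.8544)
n_2 = (+0.9679, +0.2512)
n_3 = (+0.4640, +0.8858)
n_4 = (-0.2731, +0.9620)
n_5 = (-0.9787, +0.2054)
  (0,1): δ = 105.58°  ·
  (0,2): δ = 32.33°  ✓
  (0,3): δ = 15.48°  ✓
  (0,4): δ = 58.97°  ·
  (0,5): δ = 121.27°  ·
  (1,2): δ = 106.75°  ·
  (1,3): δ = 58.95°  ·
  (1,4): δ = 15.46°  ✓
  (1,5): δ = 46.84°  ✓
  (2,3): δ = 132.20°  ·
  (2,4): δ = 88.70°  ·
  (2,5): δ = 26.40°  ✓
  (3,4): δ = 136.51°  ·
  (3,5): δ = 74.21°  ·
  (4,5): δ = 117.70°  ·
antipodal pairs: 5

count = 5; pairs: (0,2), (0,3), (1,4), (1,5), (2,5)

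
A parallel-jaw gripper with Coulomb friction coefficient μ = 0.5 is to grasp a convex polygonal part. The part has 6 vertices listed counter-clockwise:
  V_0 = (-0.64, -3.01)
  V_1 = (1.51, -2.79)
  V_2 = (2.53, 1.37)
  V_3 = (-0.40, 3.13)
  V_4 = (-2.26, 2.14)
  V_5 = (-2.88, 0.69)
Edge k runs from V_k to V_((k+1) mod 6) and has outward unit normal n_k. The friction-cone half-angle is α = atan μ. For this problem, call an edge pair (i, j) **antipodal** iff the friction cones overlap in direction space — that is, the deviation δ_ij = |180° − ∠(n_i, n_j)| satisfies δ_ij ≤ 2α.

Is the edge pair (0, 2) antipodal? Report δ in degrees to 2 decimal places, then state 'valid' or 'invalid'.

α = atan 0.5 = 26.57°;  2α = 53.13°
edge 0: e_0 = (+2.15, +0.22);  n_0 = (+0.1018, -0.9948)
edge 2: e_2 = (-2.93, +1.76);  n_2 = (+0.5149, +0.8572)
∠(n_0, n_2) = 143.17°
δ = |180° − 143.17°| = 36.83°
36.83° ≤ 2α = 53.13°  →  valid

δ = 36.83°, valid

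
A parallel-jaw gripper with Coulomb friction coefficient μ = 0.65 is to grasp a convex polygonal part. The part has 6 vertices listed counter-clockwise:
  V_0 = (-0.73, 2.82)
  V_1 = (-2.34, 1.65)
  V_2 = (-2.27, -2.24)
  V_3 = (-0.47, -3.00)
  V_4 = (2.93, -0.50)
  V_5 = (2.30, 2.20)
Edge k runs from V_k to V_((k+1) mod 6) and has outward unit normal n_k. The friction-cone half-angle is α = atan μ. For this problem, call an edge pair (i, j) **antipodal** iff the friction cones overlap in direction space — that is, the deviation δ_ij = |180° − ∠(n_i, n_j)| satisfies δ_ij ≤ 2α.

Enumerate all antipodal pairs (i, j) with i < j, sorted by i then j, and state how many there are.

α = atan 0.65 = 33.02°;  2α = 66.05°
n_0 = (-0.5879, +0.8090)
n_1 = (-0.9998, -0.0180)
n_2 = (-0.3890, -0.9212)
n_3 = (+0.5924, -0.8057)
n_4 = (+0.9738, +0.2272)
n_5 = (+0.2005, +0.9797)
  (0,1): δ = 124.98°  ·
  (0,2): δ = 58.90°  ✓
  (0,3): δ = 0.32°  ✓
  (0,4): δ = 67.13°  ·
  (0,5): δ = 132.43°  ·
  (1,2): δ = 113.92°  ·
  (1,3): δ = 54.70°  ✓
  (1,4): δ = 12.10°  ✓
  (1,5): δ = 77.40°  ·
  (2,3): δ = 120.78°  ·
  (2,4): δ = 53.98°  ✓
  (2,5): δ = 11.33°  ✓
  (3,4): δ = 113.19°  ·
  (3,5): δ = 47.89°  ✓
  (4,5): δ = 114.70°  ·
antipodal pairs: 7

count = 7; pairs: (0,2), (0,3), (1,3), (1,4), (2,4), (2,5), (3,5)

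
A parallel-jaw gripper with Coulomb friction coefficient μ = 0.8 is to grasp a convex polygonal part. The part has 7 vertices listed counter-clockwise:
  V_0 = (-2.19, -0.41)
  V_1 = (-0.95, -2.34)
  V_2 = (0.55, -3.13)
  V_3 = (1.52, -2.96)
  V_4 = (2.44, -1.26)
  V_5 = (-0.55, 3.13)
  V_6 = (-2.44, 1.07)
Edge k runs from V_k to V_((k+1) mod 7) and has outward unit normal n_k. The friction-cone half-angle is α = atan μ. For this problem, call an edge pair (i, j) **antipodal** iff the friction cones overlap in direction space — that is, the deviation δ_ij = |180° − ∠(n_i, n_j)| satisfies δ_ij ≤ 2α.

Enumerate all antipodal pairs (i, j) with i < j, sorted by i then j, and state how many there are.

α = atan 0.8 = 38.66°;  2α = 77.32°
n_0 = (-0.8413, -0.5405)
n_1 = (-0.4660, -0.8848)
n_2 = (+0.1726, -0.9850)
n_3 = (+0.8795, -0.4759)
n_4 = (+0.8265, +0.5629)
n_5 = (-0.7369, +0.6760)
n_6 = (-0.9860, -0.1666)
  (0,1): δ = 150.49°  ·
  (0,2): δ = 112.78°  ·
  (0,3): δ = 61.14°  ✓
  (0,4): δ = 1.54°  ✓
  (0,5): δ = 104.74°  ·
  (0,6): δ = 156.87°  ·
  (1,2): δ = 142.29°  ·
  (1,3): δ = 90.65°  ·
  (1,4): δ = 27.97°  ✓
  (1,5): δ = 75.24°  ✓
  (1,6): δ = 127.36°  ·
  (2,3): δ = 128.36°  ·
  (2,4): δ = 65.68°  ✓
  (2,5): δ = 37.52°  ✓
  (2,6): δ = 89.65°  ·
  (3,4): δ = 117.32°  ·
  (3,5): δ = 14.11°  ✓
  (3,6): δ = 38.01°  ✓
  (4,5): δ = 76.79°  ✓
  (4,6): δ = 24.67°  ✓
  (5,6): δ = 127.88°  ·
antipodal pairs: 10

count = 10; pairs: (0,3), (0,4), (1,4), (1,5), (2,4), (2,5), (3,5), (3,6), (4,5), (4,6)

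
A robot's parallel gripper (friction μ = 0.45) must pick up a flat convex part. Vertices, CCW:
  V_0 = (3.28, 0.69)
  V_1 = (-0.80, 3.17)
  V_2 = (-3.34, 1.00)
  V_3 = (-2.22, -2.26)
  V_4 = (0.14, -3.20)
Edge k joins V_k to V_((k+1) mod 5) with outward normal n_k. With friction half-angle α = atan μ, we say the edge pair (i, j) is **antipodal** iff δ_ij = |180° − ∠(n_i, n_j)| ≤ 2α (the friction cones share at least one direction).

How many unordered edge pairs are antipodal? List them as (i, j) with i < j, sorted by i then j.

α = atan 0.45 = 24.23°;  2α = 48.46°
n_0 = (+0.5194, +0.8545)
n_1 = (-0.6496, +0.7603)
n_2 = (-0.9457, -0.3249)
n_3 = (-0.3700, -0.9290)
n_4 = (+0.7781, -0.6281)
  (0,1): δ = 108.20°  ·
  (0,2): δ = 39.75°  ✓
  (0,3): δ = 9.58°  ✓
  (0,4): δ = 82.38°  ·
  (1,2): δ = 111.55°  ·
  (1,3): δ = 62.23°  ·
  (1,4): δ = 10.58°  ✓
  (2,3): δ = 130.68°  ·
  (2,4): δ = 57.87°  ·
  (3,4): δ = 107.19°  ·
antipodal pairs: 3

count = 3; pairs: (0,2), (0,3), (1,4)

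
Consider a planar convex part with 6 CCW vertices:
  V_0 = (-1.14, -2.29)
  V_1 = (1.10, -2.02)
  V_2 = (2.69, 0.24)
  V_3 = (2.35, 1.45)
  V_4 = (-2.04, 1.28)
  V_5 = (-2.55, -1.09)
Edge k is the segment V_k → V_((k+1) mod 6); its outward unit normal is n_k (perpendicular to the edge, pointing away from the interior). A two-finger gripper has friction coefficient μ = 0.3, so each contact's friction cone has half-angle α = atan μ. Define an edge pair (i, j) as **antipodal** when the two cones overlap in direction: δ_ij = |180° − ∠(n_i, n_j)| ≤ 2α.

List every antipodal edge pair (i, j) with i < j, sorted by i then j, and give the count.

α = atan 0.3 = 16.70°;  2α = 33.40°
n_0 = (+0.1197, -0.9928)
n_1 = (+0.8179, -0.5754)
n_2 = (+0.9627, +0.2705)
n_3 = (-0.0387, +0.9993)
n_4 = (-0.9776, +0.2104)
n_5 = (-0.6481, -0.7615)
  (0,1): δ = 132.00°  ·
  (0,2): δ = 81.18°  ·
  (0,3): δ = 4.66°  ✓
  (0,4): δ = 70.98°  ·
  (0,5): δ = 132.73°  ·
  (1,2): δ = 129.18°  ·
  (1,3): δ = 52.65°  ·
  (1,4): δ = 22.98°  ✓
  (1,5): δ = 84.73°  ·
  (2,3): δ = 103.48°  ·
  (2,4): δ = 27.84°  ✓
  (2,5): δ = 33.91°  ·
  (3,4): δ = 104.36°  ·
  (3,5): δ = 42.62°  ·
  (4,5): δ = 118.26°  ·
antipodal pairs: 3

count = 3; pairs: (0,3), (1,4), (2,4)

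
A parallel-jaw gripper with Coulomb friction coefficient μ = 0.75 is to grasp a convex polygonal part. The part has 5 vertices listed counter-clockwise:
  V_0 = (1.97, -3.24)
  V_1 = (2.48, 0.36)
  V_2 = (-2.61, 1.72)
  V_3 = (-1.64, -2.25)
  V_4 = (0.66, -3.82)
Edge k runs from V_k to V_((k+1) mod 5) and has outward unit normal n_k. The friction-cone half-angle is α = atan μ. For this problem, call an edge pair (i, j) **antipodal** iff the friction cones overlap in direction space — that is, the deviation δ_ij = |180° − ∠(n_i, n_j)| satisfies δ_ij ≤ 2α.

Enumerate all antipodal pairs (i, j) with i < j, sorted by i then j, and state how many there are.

count = 5; pairs: (0,2), (0,3), (1,2), (1,3), (1,4)

α = atan 0.75 = 36.87°;  2α = 73.74°
n_0 = (+0.9901, -0.1403)
n_1 = (+0.2581, +0.9661)
n_2 = (-0.9714, -0.2374)
n_3 = (-0.5638, -0.8259)
n_4 = (+0.4048, -0.9144)
  (0,1): δ = 96.90°  ·
  (0,2): δ = 21.79°  ✓
  (0,3): δ = 63.75°  ✓
  (0,4): δ = 121.94°  ·
  (1,2): δ = 61.31°  ✓
  (1,3): δ = 19.36°  ✓
  (1,4): δ = 38.84°  ✓
  (2,3): δ = 138.05°  ·
  (2,4): δ = 79.85°  ·
  (3,4): δ = 121.80°  ·
antipodal pairs: 5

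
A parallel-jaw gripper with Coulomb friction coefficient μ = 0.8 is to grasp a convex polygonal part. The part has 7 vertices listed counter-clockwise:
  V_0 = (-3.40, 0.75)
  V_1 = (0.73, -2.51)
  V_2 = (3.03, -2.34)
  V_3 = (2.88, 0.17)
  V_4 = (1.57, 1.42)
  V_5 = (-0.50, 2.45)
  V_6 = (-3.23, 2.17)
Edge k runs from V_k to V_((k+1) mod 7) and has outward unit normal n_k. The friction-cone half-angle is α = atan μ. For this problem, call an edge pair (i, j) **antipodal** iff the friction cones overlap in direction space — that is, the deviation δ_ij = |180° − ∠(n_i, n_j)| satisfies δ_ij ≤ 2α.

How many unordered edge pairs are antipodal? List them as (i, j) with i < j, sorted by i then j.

count = 10; pairs: (0,2), (0,3), (0,4), (0,5), (1,3), (1,4), (1,5), (2,6), (3,6), (4,6)

α = atan 0.8 = 38.66°;  2α = 77.32°
n_0 = (-0.6196, -0.7849)
n_1 = (+0.0737, -0.9973)
n_2 = (+0.9982, +0.0597)
n_3 = (+0.6903, +0.7235)
n_4 = (+0.4455, +0.8953)
n_5 = (-0.1020, +0.9948)
n_6 = (-0.9929, +0.1189)
  (0,1): δ = 137.49°  ·
  (0,2): δ = 48.29°  ✓
  (0,3): δ = 5.37°  ✓
  (0,4): δ = 11.83°  ✓
  (0,5): δ = 44.14°  ✓
  (0,6): δ = 121.46°  ·
  (1,2): δ = 90.81°  ·
  (1,3): δ = 47.88°  ✓
  (1,4): δ = 30.68°  ✓
  (1,5): δ = 1.63°  ✓
  (1,6): δ = 78.95°  ·
  (2,3): δ = 137.08°  ·
  (2,4): δ = 119.87°  ·
  (2,5): δ = 87.56°  ·
  (2,6): δ = 10.25°  ✓
  (3,4): δ = 162.80°  ·
  (3,5): δ = 130.49°  ·
  (3,6): δ = 53.17°  ✓
  (4,5): δ = 147.69°  ·
  (4,6): δ = 70.37°  ✓
  (5,6): δ = 102.68°  ·
antipodal pairs: 10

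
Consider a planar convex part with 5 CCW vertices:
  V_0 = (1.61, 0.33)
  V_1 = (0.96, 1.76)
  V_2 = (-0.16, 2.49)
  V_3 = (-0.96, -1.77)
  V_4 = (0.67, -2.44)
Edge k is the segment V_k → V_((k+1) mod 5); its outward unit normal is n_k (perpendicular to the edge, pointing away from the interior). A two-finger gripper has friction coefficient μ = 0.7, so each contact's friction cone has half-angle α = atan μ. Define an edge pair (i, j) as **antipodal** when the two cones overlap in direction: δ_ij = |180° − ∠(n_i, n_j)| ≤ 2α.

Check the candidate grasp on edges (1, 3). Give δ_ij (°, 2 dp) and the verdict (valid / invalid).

δ = 10.75°, valid

α = atan 0.7 = 34.99°;  2α = 69.98°
edge 1: e_1 = (-1.12, +0.73);  n_1 = (+0.5460, +0.8378)
edge 3: e_3 = (+1.63, -0.67);  n_3 = (-0.3802, -0.9249)
∠(n_1, n_3) = 169.25°
δ = |180° − 169.25°| = 10.75°
10.75° ≤ 2α = 69.98°  →  valid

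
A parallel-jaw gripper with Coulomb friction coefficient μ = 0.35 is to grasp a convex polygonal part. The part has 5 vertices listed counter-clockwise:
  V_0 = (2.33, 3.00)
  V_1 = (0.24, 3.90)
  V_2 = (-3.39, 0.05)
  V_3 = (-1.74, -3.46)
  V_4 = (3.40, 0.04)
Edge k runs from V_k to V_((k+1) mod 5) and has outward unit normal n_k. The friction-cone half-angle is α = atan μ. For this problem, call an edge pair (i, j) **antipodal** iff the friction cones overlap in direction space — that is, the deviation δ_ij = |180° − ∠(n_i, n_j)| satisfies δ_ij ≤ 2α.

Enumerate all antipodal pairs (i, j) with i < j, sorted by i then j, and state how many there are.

α = atan 0.35 = 19.29°;  2α = 38.58°
n_0 = (+0.3955, +0.9185)
n_1 = (-0.7276, +0.6860)
n_2 = (-0.9050, -0.4254)
n_3 = (+0.5628, -0.8266)
n_4 = (+0.9404, +0.3400)
  (0,1): δ = 110.02°  ·
  (0,2): δ = 41.52°  ·
  (0,3): δ = 57.55°  ·
  (0,4): δ = 133.17°  ·
  (1,2): δ = 111.51°  ·
  (1,3): δ = 12.43°  ✓
  (1,4): δ = 63.19°  ·
  (2,3): δ = 80.93°  ·
  (2,4): δ = 5.30°  ✓
  (3,4): δ = 104.38°  ·
antipodal pairs: 2

count = 2; pairs: (1,3), (2,4)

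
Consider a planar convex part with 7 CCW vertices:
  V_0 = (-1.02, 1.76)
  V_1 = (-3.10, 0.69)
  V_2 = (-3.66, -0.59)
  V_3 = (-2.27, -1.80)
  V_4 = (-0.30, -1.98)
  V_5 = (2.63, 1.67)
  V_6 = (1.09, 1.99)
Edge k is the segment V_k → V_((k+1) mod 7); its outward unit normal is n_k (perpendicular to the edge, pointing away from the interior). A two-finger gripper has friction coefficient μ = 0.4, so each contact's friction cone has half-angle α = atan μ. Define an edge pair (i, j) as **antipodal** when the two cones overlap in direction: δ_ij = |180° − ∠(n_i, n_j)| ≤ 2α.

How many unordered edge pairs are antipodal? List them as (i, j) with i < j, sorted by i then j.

α = atan 0.4 = 21.80°;  2α = 43.60°
n_0 = (-0.4574, +0.8892)
n_1 = (-0.9162, +0.4008)
n_2 = (-0.6566, -0.7543)
n_3 = (-0.0910, -0.9959)
n_4 = (+0.7798, -0.6260)
n_5 = (+0.2034, +0.9791)
n_6 = (-0.1084, +0.9941)
  (0,1): δ = 140.85°  ·
  (0,2): δ = 68.26°  ·
  (0,3): δ = 32.44°  ✓
  (0,4): δ = 24.02°  ✓
  (0,5): δ = 141.04°  ·
  (0,6): δ = 159.00°  ·
  (1,2): δ = 107.41°  ·
  (1,3): δ = 71.59°  ·
  (1,4): δ = 15.13°  ✓
  (1,5): δ = 101.89°  ·
  (1,6): δ = 119.85°  ·
  (2,3): δ = 144.18°  ·
  (2,4): δ = 87.72°  ·
  (2,5): δ = 29.30°  ✓
  (2,6): δ = 47.26°  ·
  (3,4): δ = 123.53°  ·
  (3,5): δ = 6.52°  ✓
  (3,6): δ = 11.44°  ✓
  (4,5): δ = 62.98°  ·
  (4,6): δ = 45.02°  ·
  (5,6): δ = 162.04°  ·
antipodal pairs: 6

count = 6; pairs: (0,3), (0,4), (1,4), (2,5), (3,5), (3,6)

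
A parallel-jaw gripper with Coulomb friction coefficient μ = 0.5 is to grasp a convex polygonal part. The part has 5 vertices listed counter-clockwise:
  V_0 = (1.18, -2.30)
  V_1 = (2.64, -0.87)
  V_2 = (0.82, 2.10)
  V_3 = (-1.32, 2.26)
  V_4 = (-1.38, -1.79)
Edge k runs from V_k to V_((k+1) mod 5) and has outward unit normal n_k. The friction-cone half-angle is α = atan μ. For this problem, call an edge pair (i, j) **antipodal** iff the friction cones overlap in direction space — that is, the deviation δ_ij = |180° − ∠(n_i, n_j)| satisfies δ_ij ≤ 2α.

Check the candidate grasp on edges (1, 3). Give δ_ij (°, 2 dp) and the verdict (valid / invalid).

δ = 32.35°, valid

α = atan 0.5 = 26.57°;  2α = 53.13°
edge 1: e_1 = (-1.82, +2.97);  n_1 = (+0.8526, +0.5225)
edge 3: e_3 = (-0.06, -4.05);  n_3 = (-0.9999, +0.0148)
∠(n_1, n_3) = 147.65°
δ = |180° − 147.65°| = 32.35°
32.35° ≤ 2α = 53.13°  →  valid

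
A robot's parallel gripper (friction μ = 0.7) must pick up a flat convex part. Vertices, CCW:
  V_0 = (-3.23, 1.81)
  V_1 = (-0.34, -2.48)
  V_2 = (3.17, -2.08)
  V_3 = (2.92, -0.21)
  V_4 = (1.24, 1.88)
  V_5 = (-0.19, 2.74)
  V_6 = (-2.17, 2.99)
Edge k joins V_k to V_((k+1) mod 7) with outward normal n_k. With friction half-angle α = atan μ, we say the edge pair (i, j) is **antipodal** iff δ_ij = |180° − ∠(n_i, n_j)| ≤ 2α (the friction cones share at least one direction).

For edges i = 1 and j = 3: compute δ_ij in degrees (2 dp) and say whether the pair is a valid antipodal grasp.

α = atan 0.7 = 34.99°;  2α = 69.98°
edge 1: e_1 = (+3.51, +0.40);  n_1 = (+0.1132, -0.9936)
edge 3: e_3 = (-1.68, +2.09);  n_3 = (+0.7794, +0.6265)
∠(n_1, n_3) = 122.29°
δ = |180° − 122.29°| = 57.71°
57.71° ≤ 2α = 69.98°  →  valid

δ = 57.71°, valid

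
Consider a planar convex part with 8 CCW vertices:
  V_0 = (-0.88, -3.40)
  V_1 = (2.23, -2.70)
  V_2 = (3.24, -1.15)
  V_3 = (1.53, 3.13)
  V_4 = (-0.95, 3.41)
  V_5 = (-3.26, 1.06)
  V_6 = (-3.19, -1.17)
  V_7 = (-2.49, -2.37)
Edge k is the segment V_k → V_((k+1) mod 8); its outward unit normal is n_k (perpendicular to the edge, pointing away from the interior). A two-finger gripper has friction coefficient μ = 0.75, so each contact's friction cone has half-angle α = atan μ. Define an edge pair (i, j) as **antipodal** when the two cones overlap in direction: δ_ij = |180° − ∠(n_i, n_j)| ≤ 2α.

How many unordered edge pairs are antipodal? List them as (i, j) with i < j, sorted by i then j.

count = 12; pairs: (0,3), (0,4), (1,3), (1,4), (1,5), (1,6), (2,4), (2,5), (2,6), (2,7), (3,6), (3,7)

α = atan 0.75 = 36.87°;  2α = 73.74°
n_0 = (+0.2196, -0.9756)
n_1 = (+0.8378, -0.5459)
n_2 = (+0.9286, +0.3710)
n_3 = (+0.1122, +0.9937)
n_4 = (-0.7132, +0.7010)
n_5 = (-0.9995, -0.0314)
n_6 = (-0.8638, -0.5039)
n_7 = (-0.5389, -0.8424)
  (0,1): δ = 135.77°  ·
  (0,2): δ = 80.91°  ·
  (0,3): δ = 19.13°  ✓
  (0,4): δ = 32.81°  ✓
  (0,5): δ = 79.11°  ·
  (0,6): δ = 107.57°  ·
  (0,7): δ = 134.71°  ·
  (1,2): δ = 125.13°  ·
  (1,3): δ = 63.35°  ✓
  (1,4): δ = 11.42°  ✓
  (1,5): δ = 34.89°  ✓
  (1,6): δ = 63.35°  ✓
  (1,7): δ = 90.48°  ·
  (2,3): δ = 118.22°  ·
  (2,4): δ = 66.29°  ✓
  (2,5): δ = 19.98°  ✓
  (2,6): δ = 8.48°  ✓
  (2,7): δ = 35.61°  ✓
  (3,4): δ = 128.07°  ·
  (3,5): δ = 81.76°  ·
  (3,6): δ = 53.30°  ✓
  (3,7): δ = 26.17°  ✓
  (4,5): δ = 133.69°  ·
  (4,6): δ = 105.24°  ·
  (4,7): δ = 78.10°  ·
  (5,6): δ = 151.54°  ·
  (5,7): δ = 124.41°  ·
  (6,7): δ = 152.87°  ·
antipodal pairs: 12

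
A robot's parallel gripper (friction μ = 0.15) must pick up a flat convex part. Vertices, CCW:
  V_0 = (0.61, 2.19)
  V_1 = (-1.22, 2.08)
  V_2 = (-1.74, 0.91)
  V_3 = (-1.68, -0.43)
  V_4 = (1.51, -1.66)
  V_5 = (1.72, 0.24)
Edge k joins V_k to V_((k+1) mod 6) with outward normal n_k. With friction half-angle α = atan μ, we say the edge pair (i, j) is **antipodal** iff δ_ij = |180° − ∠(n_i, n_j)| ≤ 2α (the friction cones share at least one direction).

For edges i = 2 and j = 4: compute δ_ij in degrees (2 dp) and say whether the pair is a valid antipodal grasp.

α = atan 0.15 = 8.53°;  2α = 17.06°
edge 2: e_2 = (+0.06, -1.34);  n_2 = (-0.9990, -0.0447)
edge 4: e_4 = (+0.21, +1.90);  n_4 = (+0.9939, -0.1099)
∠(n_2, n_4) = 171.13°
δ = |180° − 171.13°| = 8.87°
8.87° ≤ 2α = 17.06°  →  valid

δ = 8.87°, valid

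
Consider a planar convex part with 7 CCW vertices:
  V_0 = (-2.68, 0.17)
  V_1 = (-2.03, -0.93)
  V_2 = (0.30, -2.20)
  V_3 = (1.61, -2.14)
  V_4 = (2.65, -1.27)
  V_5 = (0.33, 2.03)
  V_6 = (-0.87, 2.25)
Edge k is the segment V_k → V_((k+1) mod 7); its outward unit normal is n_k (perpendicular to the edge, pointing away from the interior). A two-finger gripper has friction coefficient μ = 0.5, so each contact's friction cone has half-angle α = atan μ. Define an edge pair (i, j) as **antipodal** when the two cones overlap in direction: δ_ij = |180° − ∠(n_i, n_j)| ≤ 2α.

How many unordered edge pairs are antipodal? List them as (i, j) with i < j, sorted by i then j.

count = 8; pairs: (0,4), (0,5), (1,4), (1,5), (2,5), (2,6), (3,5), (3,6)

α = atan 0.5 = 26.57°;  2α = 53.13°
n_0 = (-0.8609, -0.5087)
n_1 = (-0.4786, -0.8780)
n_2 = (+0.0458, -0.9990)
n_3 = (+0.6416, -0.7670)
n_4 = (+0.8181, +0.5751)
n_5 = (+0.1803, +0.9836)
n_6 = (-0.7544, +0.6564)
  (0,1): δ = 149.17°  ·
  (0,2): δ = 117.96°  ·
  (0,3): δ = 80.67°  ·
  (0,4): δ = 4.53°  ✓
  (0,5): δ = 49.03°  ✓
  (0,6): δ = 108.39°  ·
  (1,2): δ = 148.78°  ·
  (1,3): δ = 111.49°  ·
  (1,4): δ = 26.30°  ✓
  (1,5): δ = 18.20°  ✓
  (1,6): δ = 77.56°  ·
  (2,3): δ = 142.71°  ·
  (2,4): δ = 57.51°  ·
  (2,5): δ = 13.01°  ✓
  (2,6): δ = 46.35°  ✓
  (3,4): δ = 94.81°  ·
  (3,5): δ = 50.30°  ✓
  (3,6): δ = 9.06°  ✓
  (4,5): δ = 135.50°  ·
  (4,6): δ = 76.14°  ·
  (5,6): δ = 120.64°  ·
antipodal pairs: 8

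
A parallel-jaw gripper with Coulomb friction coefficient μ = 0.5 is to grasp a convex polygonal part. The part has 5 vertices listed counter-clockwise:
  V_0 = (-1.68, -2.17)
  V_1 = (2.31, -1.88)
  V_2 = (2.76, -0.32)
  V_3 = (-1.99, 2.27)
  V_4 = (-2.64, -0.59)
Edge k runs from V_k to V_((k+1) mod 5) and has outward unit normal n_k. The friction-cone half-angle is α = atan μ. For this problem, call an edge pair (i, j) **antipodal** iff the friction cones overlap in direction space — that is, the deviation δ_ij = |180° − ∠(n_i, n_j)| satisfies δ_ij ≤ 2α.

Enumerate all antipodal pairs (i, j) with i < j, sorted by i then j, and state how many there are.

count = 4; pairs: (0,2), (1,3), (1,4), (2,4)

α = atan 0.5 = 26.57°;  2α = 53.13°
n_0 = (+0.0725, -0.9974)
n_1 = (+0.9608, -0.2772)
n_2 = (+0.4787, +0.8780)
n_3 = (-0.9751, +0.2216)
n_4 = (-0.8546, -0.5193)
  (0,1): δ = 110.25°  ·
  (0,2): δ = 32.76°  ✓
  (0,3): δ = 73.04°  ·
  (0,4): δ = 117.13°  ·
  (1,2): δ = 102.51°  ·
  (1,3): δ = 3.29°  ✓
  (1,4): δ = 47.37°  ✓
  (2,3): δ = 74.20°  ·
  (2,4): δ = 30.12°  ✓
  (3,4): δ = 135.91°  ·
antipodal pairs: 4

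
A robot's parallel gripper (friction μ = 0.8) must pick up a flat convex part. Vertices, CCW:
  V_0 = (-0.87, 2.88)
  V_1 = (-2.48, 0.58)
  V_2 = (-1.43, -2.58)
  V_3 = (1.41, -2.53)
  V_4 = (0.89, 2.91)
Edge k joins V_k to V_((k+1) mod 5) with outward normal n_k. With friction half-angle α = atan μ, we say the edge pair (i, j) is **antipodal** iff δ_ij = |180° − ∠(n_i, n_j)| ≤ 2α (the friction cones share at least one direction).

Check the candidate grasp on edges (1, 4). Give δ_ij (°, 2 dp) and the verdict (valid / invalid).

α = atan 0.8 = 38.66°;  2α = 77.32°
edge 1: e_1 = (+1.05, -3.16);  n_1 = (-0.9490, -0.3153)
edge 4: e_4 = (-1.76, -0.03);  n_4 = (-0.0170, +0.9999)
∠(n_1, n_4) = 107.40°
δ = |180° − 107.40°| = 72.60°
72.60° ≤ 2α = 77.32°  →  valid

δ = 72.60°, valid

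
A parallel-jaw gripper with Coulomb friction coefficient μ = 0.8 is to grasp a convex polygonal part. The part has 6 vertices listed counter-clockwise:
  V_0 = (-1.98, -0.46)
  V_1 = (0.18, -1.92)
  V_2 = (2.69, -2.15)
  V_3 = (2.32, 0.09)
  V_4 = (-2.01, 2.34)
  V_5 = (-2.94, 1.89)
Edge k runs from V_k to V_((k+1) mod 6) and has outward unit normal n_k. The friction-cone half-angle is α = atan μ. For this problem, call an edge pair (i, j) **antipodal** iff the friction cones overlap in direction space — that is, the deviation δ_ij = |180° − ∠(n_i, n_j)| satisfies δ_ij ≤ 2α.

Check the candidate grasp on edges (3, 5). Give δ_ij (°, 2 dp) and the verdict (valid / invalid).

α = atan 0.8 = 38.66°;  2α = 77.32°
edge 3: e_3 = (-4.33, +2.25);  n_3 = (+0.4611, +0.8874)
edge 5: e_5 = (+0.96, -2.35);  n_5 = (-0.9257, -0.3782)
∠(n_3, n_5) = 139.68°
δ = |180° − 139.68°| = 40.32°
40.32° ≤ 2α = 77.32°  →  valid

δ = 40.32°, valid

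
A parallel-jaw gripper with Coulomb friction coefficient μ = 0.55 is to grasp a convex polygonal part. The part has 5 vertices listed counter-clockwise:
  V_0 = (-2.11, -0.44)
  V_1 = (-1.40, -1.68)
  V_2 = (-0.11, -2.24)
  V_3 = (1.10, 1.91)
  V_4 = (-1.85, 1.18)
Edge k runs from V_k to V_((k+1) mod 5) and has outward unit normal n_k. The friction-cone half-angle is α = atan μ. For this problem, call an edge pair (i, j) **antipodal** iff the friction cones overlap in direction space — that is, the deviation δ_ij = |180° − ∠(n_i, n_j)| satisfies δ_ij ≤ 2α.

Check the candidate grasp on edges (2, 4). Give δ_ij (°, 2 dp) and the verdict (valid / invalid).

δ = 7.14°, valid

α = atan 0.55 = 28.81°;  2α = 57.62°
edge 2: e_2 = (+1.21, +4.15);  n_2 = (+0.9600, -0.2799)
edge 4: e_4 = (-0.26, -1.62);  n_4 = (-0.9874, +0.1585)
∠(n_2, n_4) = 172.86°
δ = |180° − 172.86°| = 7.14°
7.14° ≤ 2α = 57.62°  →  valid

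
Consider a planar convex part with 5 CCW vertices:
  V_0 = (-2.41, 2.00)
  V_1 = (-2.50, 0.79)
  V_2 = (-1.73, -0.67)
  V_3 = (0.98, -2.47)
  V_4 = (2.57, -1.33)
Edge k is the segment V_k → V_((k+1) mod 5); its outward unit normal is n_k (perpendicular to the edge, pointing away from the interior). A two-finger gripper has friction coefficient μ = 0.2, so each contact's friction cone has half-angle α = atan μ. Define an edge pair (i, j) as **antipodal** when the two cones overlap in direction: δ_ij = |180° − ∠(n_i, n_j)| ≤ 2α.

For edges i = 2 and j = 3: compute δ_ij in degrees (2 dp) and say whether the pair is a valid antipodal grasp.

δ = 110.77°, invalid

α = atan 0.2 = 11.31°;  2α = 22.62°
edge 2: e_2 = (+2.71, -1.80);  n_2 = (-0.5533, -0.8330)
edge 3: e_3 = (+1.59, +1.14);  n_3 = (+0.5827, -0.8127)
∠(n_2, n_3) = 69.23°
δ = |180° − 69.23°| = 110.77°
110.77° > 2α = 22.62°  →  invalid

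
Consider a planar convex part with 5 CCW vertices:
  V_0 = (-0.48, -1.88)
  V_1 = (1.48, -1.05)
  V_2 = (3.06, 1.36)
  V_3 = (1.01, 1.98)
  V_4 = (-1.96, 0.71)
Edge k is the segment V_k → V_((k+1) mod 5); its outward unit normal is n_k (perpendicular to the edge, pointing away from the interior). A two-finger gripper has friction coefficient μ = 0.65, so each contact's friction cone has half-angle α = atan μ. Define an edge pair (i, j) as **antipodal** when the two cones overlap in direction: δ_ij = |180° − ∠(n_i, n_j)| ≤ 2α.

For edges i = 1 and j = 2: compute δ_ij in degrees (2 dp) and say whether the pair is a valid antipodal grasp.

δ = 73.58°, invalid

α = atan 0.65 = 33.02°;  2α = 66.05°
edge 1: e_1 = (+1.58, +2.41);  n_1 = (+0.8363, -0.5483)
edge 2: e_2 = (-2.05, +0.62);  n_2 = (+0.2895, +0.9572)
∠(n_1, n_2) = 106.42°
δ = |180° − 106.42°| = 73.58°
73.58° > 2α = 66.05°  →  invalid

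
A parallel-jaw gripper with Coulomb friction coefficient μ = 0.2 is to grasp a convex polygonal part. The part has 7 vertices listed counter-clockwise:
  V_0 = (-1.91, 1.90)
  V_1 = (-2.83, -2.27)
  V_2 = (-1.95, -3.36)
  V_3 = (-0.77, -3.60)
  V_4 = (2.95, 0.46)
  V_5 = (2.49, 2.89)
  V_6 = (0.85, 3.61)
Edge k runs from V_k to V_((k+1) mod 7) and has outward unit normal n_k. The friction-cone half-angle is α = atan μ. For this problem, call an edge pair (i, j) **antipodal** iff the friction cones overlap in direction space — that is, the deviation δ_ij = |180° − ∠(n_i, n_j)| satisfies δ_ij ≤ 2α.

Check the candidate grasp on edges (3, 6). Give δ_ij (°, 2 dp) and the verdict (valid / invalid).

δ = 15.72°, valid

α = atan 0.2 = 11.31°;  2α = 22.62°
edge 3: e_3 = (+3.72, +4.06);  n_3 = (+0.7373, -0.6756)
edge 6: e_6 = (-2.76, -1.71);  n_6 = (-0.5267, +0.8501)
∠(n_3, n_6) = 164.28°
δ = |180° − 164.28°| = 15.72°
15.72° ≤ 2α = 22.62°  →  valid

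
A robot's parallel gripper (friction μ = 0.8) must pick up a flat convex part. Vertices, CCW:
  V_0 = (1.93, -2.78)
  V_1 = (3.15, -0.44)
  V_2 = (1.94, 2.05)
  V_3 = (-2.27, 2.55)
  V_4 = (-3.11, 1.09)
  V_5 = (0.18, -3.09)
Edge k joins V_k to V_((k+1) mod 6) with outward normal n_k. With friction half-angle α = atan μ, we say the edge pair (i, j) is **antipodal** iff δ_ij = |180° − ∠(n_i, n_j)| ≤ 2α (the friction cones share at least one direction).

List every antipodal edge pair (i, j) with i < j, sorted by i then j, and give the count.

α = atan 0.8 = 38.66°;  2α = 77.32°
n_0 = (+0.8867, -0.4623)
n_1 = (+0.8994, +0.4371)
n_2 = (+0.1179, +0.9930)
n_3 = (-0.8668, +0.4987)
n_4 = (-0.7858, -0.6185)
n_5 = (+0.1744, -0.9847)
  (0,1): δ = 126.55°  ·
  (0,2): δ = 69.24°  ✓
  (0,3): δ = 2.38°  ✓
  (0,4): δ = 65.74°  ✓
  (0,5): δ = 127.58°  ·
  (1,2): δ = 122.69°  ·
  (1,3): δ = 55.83°  ✓
  (1,4): δ = 12.29°  ✓
  (1,5): δ = 74.13°  ✓
  (2,3): δ = 113.14°  ·
  (2,4): δ = 45.02°  ✓
  (2,5): δ = 16.82°  ✓
  (3,4): δ = 111.88°  ·
  (3,5): δ = 50.04°  ✓
  (4,5): δ = 118.16°  ·
antipodal pairs: 9

count = 9; pairs: (0,2), (0,3), (0,4), (1,3), (1,4), (1,5), (2,4), (2,5), (3,5)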